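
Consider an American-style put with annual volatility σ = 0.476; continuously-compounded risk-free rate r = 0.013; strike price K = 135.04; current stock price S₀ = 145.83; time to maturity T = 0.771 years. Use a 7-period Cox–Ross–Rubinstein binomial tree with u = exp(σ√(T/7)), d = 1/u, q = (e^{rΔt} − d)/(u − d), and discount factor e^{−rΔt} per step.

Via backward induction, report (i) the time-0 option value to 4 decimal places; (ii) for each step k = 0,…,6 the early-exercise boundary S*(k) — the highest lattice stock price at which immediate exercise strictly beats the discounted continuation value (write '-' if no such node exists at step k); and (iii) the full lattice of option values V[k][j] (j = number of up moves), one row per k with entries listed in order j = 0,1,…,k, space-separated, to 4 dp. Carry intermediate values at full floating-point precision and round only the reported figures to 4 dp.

params: Δt=0.11014 u=1.17114 d=0.85387 q=0.46510 e^(-rΔt)=0.99857
t_7 payoffs: 86.7790 68.8471 44.2526 10.5198 0.0000 0.0000 0.0000 0.0000
t_6: node(6,0) S=56.5202 payoff=78.5198 vs cont=78.3265 → 78.5198 [stop]  node(6,1) S=77.5208 payoff=57.5192 vs cont=57.3260 → 57.5192 [stop]  node(6,2) S=106.3243 payoff=28.7157 vs cont=28.5225 → 28.7157 [stop]  node(6,3) S=145.8300 payoff=0.0000 vs cont=5.6190 → 5.6190 [wait]  node(6,4) S=200.0144 payoff=0.0000 vs cont=0.0000 → 0.0000 [wait]  node(6,5) S=274.3314 payoff=0.0000 vs cont=0.0000 → 0.0000 [wait]  node(6,6) S=376.2615 payoff=0.0000 vs cont=0.0000 → 0.0000 [wait]  ⇒ S*(6)=106.3243
t_5: node(5,0) S=66.1929 payoff=68.8471 vs cont=68.6539 → 68.8471 [stop]  node(5,1) S=90.7874 payoff=44.2526 vs cont=44.0594 → 44.2526 [stop]  node(5,2) S=124.5202 payoff=10.5198 vs cont=17.9476 → 17.9476 [wait]  node(5,3) S=170.7867 payoff=0.0000 vs cont=3.0013 → 3.0013 [wait]  node(5,4) S=234.2439 payoff=0.0000 vs cont=0.0000 → 0.0000 [wait]  node(5,5) S=321.2792 payoff=0.0000 vs cont=0.0000 → 0.0000 [wait]  ⇒ S*(5)=90.7874
t_4: node(4,0) S=77.5208 payoff=57.5192 vs cont=57.3260 → 57.5192 [stop]  node(4,1) S=106.3243 payoff=28.7157 vs cont=31.9722 → 31.9722 [wait]  node(4,2) S=145.8300 payoff=0.0000 vs cont=10.9802 → 10.9802 [wait]  node(4,3) S=200.0144 payoff=0.0000 vs cont=1.6031 → 1.6031 [wait]  node(4,4) S=274.3314 payoff=0.0000 vs cont=0.0000 → 0.0000 [wait]  ⇒ S*(4)=77.5208
t_3: node(3,0) S=90.7874 payoff=44.2526 vs cont=45.5719 → 45.5719 [wait]  node(3,1) S=124.5202 payoff=10.5198 vs cont=22.1770 → 22.1770 [wait]  node(3,2) S=170.7867 payoff=0.0000 vs cont=6.6094 → 6.6094 [wait]  node(3,3) S=234.2439 payoff=0.0000 vs cont=0.8562 → 0.8562 [wait]  ⇒ S*(3)=-
t_2: node(2,0) S=106.3243 payoff=28.7157 vs cont=34.6411 → 34.6411 [wait]  node(2,1) S=145.8300 payoff=0.0000 vs cont=14.9150 → 14.9150 [wait]  node(2,2) S=200.0144 payoff=0.0000 vs cont=3.9279 → 3.9279 [wait]  ⇒ S*(2)=-
t_1: node(1,0) S=124.5202 payoff=10.5198 vs cont=25.4300 → 25.4300 [wait]  node(1,1) S=170.7867 payoff=0.0000 vs cont=9.7909 → 9.7909 [wait]  ⇒ S*(1)=-
t_0: node(0,0) S=145.8300 payoff=0.0000 vs cont=18.1302 → 18.1302 [wait]  ⇒ S*(0)=-

price = 18.1302
boundary = - - - - 77.5208 90.7874 106.3243
tree:
18.1302
25.4300 9.7909
34.6411 14.9150 3.9279
45.5719 22.1770 6.6094 0.8562
57.5192 31.9722 10.9802 1.6031 0.0000
68.8471 44.2526 17.9476 3.0013 0.0000 0.0000
78.5198 57.5192 28.7157 5.6190 0.0000 0.0000 0.0000
86.7790 68.8471 44.2526 10.5198 0.0000 0.0000 0.0000 0.0000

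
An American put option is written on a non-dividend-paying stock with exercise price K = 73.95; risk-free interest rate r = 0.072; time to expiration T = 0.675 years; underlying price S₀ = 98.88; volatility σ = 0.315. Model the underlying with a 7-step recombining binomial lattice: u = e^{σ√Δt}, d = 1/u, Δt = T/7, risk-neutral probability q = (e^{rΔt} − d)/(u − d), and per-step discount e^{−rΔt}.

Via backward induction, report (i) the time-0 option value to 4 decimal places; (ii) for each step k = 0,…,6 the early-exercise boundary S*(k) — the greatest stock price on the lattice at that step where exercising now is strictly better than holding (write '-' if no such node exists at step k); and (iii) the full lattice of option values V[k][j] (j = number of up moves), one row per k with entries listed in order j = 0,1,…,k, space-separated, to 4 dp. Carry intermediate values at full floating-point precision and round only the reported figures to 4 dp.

Δt=0.09643  u=1.10276  d=0.90682  q=0.51112  discount=0.99308
step 7 (expiry): payoffs max(K−S,0) = 24.0915 13.3180 0.2165 0.0000 0.0000 0.0000 0.0000 0.0000
step 6: (k=6,j=0): S=54.9820, (K−S)⁺=18.9680, hold=18.4563 ⇒ V=18.9680 exercise | (k=6,j=1): S=66.8626, (K−S)⁺=7.0874, hold=6.5758 ⇒ V=7.0874 exercise | (k=6,j=2): S=81.3104, (K−S)⁺=0.0000, hold=0.1051 ⇒ V=0.1051 continue | (k=6,j=3): S=98.8800, (K−S)⁺=0.0000, hold=0.0000 ⇒ V=0.0000 continue | (k=6,j=4): S=120.2461, (K−S)⁺=0.0000, hold=0.0000 ⇒ V=0.0000 continue | (k=6,j=5): S=146.2290, (K−S)⁺=0.0000, hold=0.0000 ⇒ V=0.0000 continue | (k=6,j=6): S=177.8264, (K−S)⁺=0.0000, hold=0.0000 ⇒ V=0.0000 continue  boundary S*=66.8626
step 5: (k=5,j=0): S=60.6320, (K−S)⁺=13.3180, hold=12.8063 ⇒ V=13.3180 exercise | (k=5,j=1): S=73.7335, (K−S)⁺=0.2165, hold=3.4943 ⇒ V=3.4943 continue | (k=5,j=2): S=89.6659, (K−S)⁺=0.0000, hold=0.0510 ⇒ V=0.0510 continue | (k=5,j=3): S=109.0410, (K−S)⁺=0.0000, hold=0.0000 ⇒ V=0.0000 continue | (k=5,j=4): S=132.6027, (K−S)⁺=0.0000, hold=0.0000 ⇒ V=0.0000 continue | (k=5,j=5): S=161.2556, (K−S)⁺=0.0000, hold=0.0000 ⇒ V=0.0000 continue  boundary S*=60.6320
step 4: (k=4,j=0): S=66.8626, (K−S)⁺=7.0874, hold=8.2395 ⇒ V=8.2395 continue | (k=4,j=1): S=81.3104, (K−S)⁺=0.0000, hold=1.7224 ⇒ V=1.7224 continue | (k=4,j=2): S=98.8800, (K−S)⁺=0.0000, hold=0.0248 ⇒ V=0.0248 continue | (k=4,j=3): S=120.2461, (K−S)⁺=0.0000, hold=0.0000 ⇒ V=0.0000 continue | (k=4,j=4): S=146.2290, (K−S)⁺=0.0000, hold=0.0000 ⇒ V=0.0000 continue  boundary S*=-
step 3: (k=3,j=0): S=73.7335, (K−S)⁺=0.2165, hold=4.8745 ⇒ V=4.8745 continue | (k=3,j=1): S=89.6659, (K−S)⁺=0.0000, hold=0.8488 ⇒ V=0.8488 continue | (k=3,j=2): S=109.0410, (K−S)⁺=0.0000, hold=0.0120 ⇒ V=0.0120 continue | (k=3,j=3): S=132.6027, (K−S)⁺=0.0000, hold=0.0000 ⇒ V=0.0000 continue  boundary S*=-
step 2: (k=2,j=0): S=81.3104, (K−S)⁺=0.0000, hold=2.7974 ⇒ V=2.7974 continue | (k=2,j=1): S=98.8800, (K−S)⁺=0.0000, hold=0.4182 ⇒ V=0.4182 continue | (k=2,j=2): S=120.2461, (K−S)⁺=0.0000, hold=0.0058 ⇒ V=0.0058 continue  boundary S*=-
step 1: (k=1,j=0): S=89.6659, (K−S)⁺=0.0000, hold=1.5704 ⇒ V=1.5704 continue | (k=1,j=1): S=109.0410, (K−S)⁺=0.0000, hold=0.2060 ⇒ V=0.2060 continue  boundary S*=-
step 0: (k=0,j=0): S=98.8800, (K−S)⁺=0.0000, hold=0.8670 ⇒ V=0.8670 continue  boundary S*=-

price = 0.8670
boundary = - - - - - 60.6320 66.8626
tree:
0.8670
1.5704 0.2060
2.7974 0.4182 0.0058
4.8745 0.8488 0.0120 0.0000
8.2395 1.7224 0.0248 0.0000 0.0000
13.3180 3.4943 0.0510 0.0000 0.0000 0.0000
18.9680 7.0874 0.1051 0.0000 0.0000 0.0000 0.0000
24.0915 13.3180 0.2165 0.0000 0.0000 0.0000 0.0000 0.0000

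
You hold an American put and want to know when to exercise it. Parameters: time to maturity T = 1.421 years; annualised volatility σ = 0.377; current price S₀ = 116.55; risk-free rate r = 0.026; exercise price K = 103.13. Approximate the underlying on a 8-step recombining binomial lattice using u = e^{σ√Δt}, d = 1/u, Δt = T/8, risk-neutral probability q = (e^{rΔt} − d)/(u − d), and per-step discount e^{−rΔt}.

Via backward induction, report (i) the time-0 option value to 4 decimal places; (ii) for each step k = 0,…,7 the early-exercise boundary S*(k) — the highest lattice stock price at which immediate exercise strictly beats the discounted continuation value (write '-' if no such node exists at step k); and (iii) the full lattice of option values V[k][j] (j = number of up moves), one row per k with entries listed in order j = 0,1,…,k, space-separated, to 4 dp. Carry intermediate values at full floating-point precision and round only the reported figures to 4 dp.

Δt=0.17763  u=1.17221  d=0.85309  q=0.47487  discount=0.99539
step 8 (expiry): payoffs max(K−S,0) = 70.4354 58.2053 41.4003 18.3090 0.0000 0.0000 0.0000 0.0000 0.0000
step 7: (k=7,j=0): S=38.3248, (K−S)⁺=64.8052, hold=64.3300 ⇒ V=64.8052 exercise | (k=7,j=1): S=52.6611, (K−S)⁺=50.4689, hold=49.9938 ⇒ V=50.4689 exercise | (k=7,j=2): S=72.3600, (K−S)⁺=30.7700, hold=30.2948 ⇒ V=30.7700 exercise | (k=7,j=3): S=99.4278, (K−S)⁺=3.7022, hold=9.5704 ⇒ V=9.5704 continue | (k=7,j=4): S=136.6208, (K−S)⁺=0.0000, hold=0.0000 ⇒ V=0.0000 continue | (k=7,j=5): S=187.7266, (K−S)⁺=0.0000, hold=0.0000 ⇒ V=0.0000 continue | (k=7,j=6): S=257.9497, (K−S)⁺=0.0000, hold=0.0000 ⇒ V=0.0000 continue | (k=7,j=7): S=354.4411, (K−S)⁺=0.0000, hold=0.0000 ⇒ V=0.0000 continue  boundary S*=72.3600
step 6: (k=6,j=0): S=44.9247, (K−S)⁺=58.2053, hold=57.7301 ⇒ V=58.2053 exercise | (k=6,j=1): S=61.7297, (K−S)⁺=41.4003, hold=40.9251 ⇒ V=41.4003 exercise | (k=6,j=2): S=84.8210, (K−S)⁺=18.3090, hold=20.6076 ⇒ V=20.6076 continue | (k=6,j=3): S=116.5500, (K−S)⁺=0.0000, hold=5.0026 ⇒ V=5.0026 continue | (k=6,j=4): S=160.1479, (K−S)⁺=0.0000, hold=0.0000 ⇒ V=0.0000 continue | (k=6,j=5): S=220.0546, (K−S)⁺=0.0000, hold=0.0000 ⇒ V=0.0000 continue | (k=6,j=6): S=302.3706, (K−S)⁺=0.0000, hold=0.0000 ⇒ V=0.0000 continue  boundary S*=61.7297
step 5: (k=5,j=0): S=52.6611, (K−S)⁺=50.4689, hold=49.9938 ⇒ V=50.4689 exercise | (k=5,j=1): S=72.3600, (K−S)⁺=30.7700, hold=31.3813 ⇒ V=31.3813 continue | (k=5,j=2): S=99.4278, (K−S)⁺=3.7022, hold=13.1365 ⇒ V=13.1365 continue | (k=5,j=3): S=136.6208, (K−S)⁺=0.0000, hold=2.6149 ⇒ V=2.6149 continue | (k=5,j=4): S=187.7266, (K−S)⁺=0.0000, hold=0.0000 ⇒ V=0.0000 continue | (k=5,j=5): S=257.9497, (K−S)⁺=0.0000, hold=0.0000 ⇒ V=0.0000 continue  boundary S*=52.6611
step 4: (k=4,j=0): S=61.7297, (K−S)⁺=41.4003, hold=41.2141 ⇒ V=41.4003 exercise | (k=4,j=1): S=84.8210, (K−S)⁺=18.3090, hold=22.6128 ⇒ V=22.6128 continue | (k=4,j=2): S=116.5500, (K−S)⁺=0.0000, hold=8.1026 ⇒ V=8.1026 continue | (k=4,j=3): S=160.1479, (K−S)⁺=0.0000, hold=1.3669 ⇒ V=1.3669 continue | (k=4,j=4): S=220.0546, (K−S)⁺=0.0000, hold=0.0000 ⇒ V=0.0000 continue  boundary S*=61.7297
step 3: (k=3,j=0): S=72.3600, (K−S)⁺=30.7700, hold=32.3291 ⇒ V=32.3291 continue | (k=3,j=1): S=99.4278, (K−S)⁺=3.7022, hold=15.6500 ⇒ V=15.6500 continue | (k=3,j=2): S=136.6208, (K−S)⁺=0.0000, hold=4.8814 ⇒ V=4.8814 continue | (k=3,j=3): S=187.7266, (K−S)⁺=0.0000, hold=0.7145 ⇒ V=0.7145 continue  boundary S*=-
step 2: (k=2,j=0): S=84.8210, (K−S)⁺=18.3090, hold=24.2963 ⇒ V=24.2963 continue | (k=2,j=1): S=116.5500, (K−S)⁺=0.0000, hold=10.4878 ⇒ V=10.4878 continue | (k=2,j=2): S=160.1479, (K−S)⁺=0.0000, hold=2.8893 ⇒ V=2.8893 continue  boundary S*=-
step 1: (k=1,j=0): S=99.4278, (K−S)⁺=3.7022, hold=17.6573 ⇒ V=17.6573 continue | (k=1,j=1): S=136.6208, (K−S)⁺=0.0000, hold=6.8478 ⇒ V=6.8478 continue  boundary S*=-
step 0: (k=0,j=0): S=116.5500, (K−S)⁺=0.0000, hold=12.4666 ⇒ V=12.4666 continue  boundary S*=-

price = 12.4666
boundary = - - - - 61.7297 52.6611 61.7297 72.3600
tree:
12.4666
17.6573 6.8478
24.2963 10.4878 2.8893
32.3291 15.6500 4.8814 0.7145
41.4003 22.6128 8.1026 1.3669 0.0000
50.4689 31.3813 13.1365 2.6149 0.0000 0.0000
58.2053 41.4003 20.6076 5.0026 0.0000 0.0000 0.0000
64.8052 50.4689 30.7700 9.5704 0.0000 0.0000 0.0000 0.0000
70.4354 58.2053 41.4003 18.3090 0.0000 0.0000 0.0000 0.0000 0.0000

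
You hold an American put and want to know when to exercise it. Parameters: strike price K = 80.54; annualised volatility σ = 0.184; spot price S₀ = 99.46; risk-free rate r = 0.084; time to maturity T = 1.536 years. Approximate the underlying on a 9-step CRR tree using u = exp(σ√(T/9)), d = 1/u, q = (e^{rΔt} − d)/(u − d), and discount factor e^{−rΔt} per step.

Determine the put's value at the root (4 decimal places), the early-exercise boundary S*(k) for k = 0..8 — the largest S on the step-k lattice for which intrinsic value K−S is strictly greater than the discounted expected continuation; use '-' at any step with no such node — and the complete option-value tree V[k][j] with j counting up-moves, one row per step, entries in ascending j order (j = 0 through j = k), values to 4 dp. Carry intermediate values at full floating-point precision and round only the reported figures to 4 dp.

price = 0.6706
boundary = - - - - - 68.0122 73.3836 68.0122 73.3836
tree:
0.6706
1.2691 0.2467
2.3505 0.5046 0.0630
4.2428 1.0158 0.1407 0.0073
7.4261 2.0048 0.3130 0.0174 0.0000
12.5278 3.8553 0.6923 0.0416 0.0000 0.0000
17.5061 7.1564 1.5209 0.0994 0.0000 0.0000 0.0000
22.1199 12.5278 3.3148 0.2378 0.0000 0.0000 0.0000 0.0000
26.3961 17.5061 7.1564 0.5689 0.0000 0.0000 0.0000 0.0000 0.0000
30.3592 22.1199 12.5278 1.3607 0.0000 0.0000 0.0000 0.0000 0.0000 0.0000

Δt=0.17067, u=1.07898, d=0.92680, q=0.57589, disc=e^(-rΔt)=0.98577
k=9 terminal: V=max(K-S,0) → 30.3592 22.1199 12.5278 1.3607 0.0000 0.0000 0.0000 0.0000 0.0000 0.0000
k=8: j=0 S=54.1439 intr=26.3961 cont=25.2497 V=26.3961[EX]; j=1 S=63.0339 intr=17.5061 cont=16.3597 V=17.5061[EX]; j=2 S=73.3836 intr=7.1564 cont=6.0100 V=7.1564[EX]; j=3 S=85.4326 intr=0.0000 cont=0.5689 V=0.5689[hold]; j=4 S=99.4600 intr=0.0000 cont=0.0000 V=0.0000[hold]; j=5 S=115.7906 intr=0.0000 cont=0.0000 V=0.0000[hold]; j=6 S=134.8025 intr=0.0000 cont=0.0000 V=0.0000[hold]; j=7 S=156.9360 intr=0.0000 cont=0.0000 V=0.0000[hold]; j=8 S=182.7037 intr=0.0000 cont=0.0000 V=0.0000[hold]  S*(8)=73.3836
k=7: j=0 S=58.4201 intr=22.1199 cont=20.9736 V=22.1199[EX]; j=1 S=68.0122 intr=12.5278 cont=11.3814 V=12.5278[EX]; j=2 S=79.1793 intr=1.3607 cont=3.3148 V=3.3148[hold]; j=3 S=92.1799 intr=0.0000 cont=0.2378 V=0.2378[hold]; j=4 S=107.3151 intr=0.0000 cont=0.0000 V=0.0000[hold]; j=5 S=124.9354 intr=0.0000 cont=0.0000 V=0.0000[hold]; j=6 S=145.4488 intr=0.0000 cont=0.0000 V=0.0000[hold]; j=7 S=169.3304 intr=0.0000 cont=0.0000 V=0.0000[hold]  S*(7)=68.0122
k=6: j=0 S=63.0339 intr=17.5061 cont=16.3597 V=17.5061[EX]; j=1 S=73.3836 intr=7.1564 cont=7.1193 V=7.1564[EX]; j=2 S=85.4326 intr=0.0000 cont=1.5209 V=1.5209[hold]; j=3 S=99.4600 intr=0.0000 cont=0.0994 V=0.0994[hold]; j=4 S=115.7906 intr=0.0000 cont=0.0000 V=0.0000[hold]; j=5 S=134.8025 intr=0.0000 cont=0.0000 V=0.0000[hold]; j=6 S=156.9360 intr=0.0000 cont=0.0000 V=0.0000[hold]  S*(6)=73.3836
k=5: j=0 S=68.0122 intr=12.5278 cont=11.3814 V=12.5278[EX]; j=1 S=79.1793 intr=1.3607 cont=3.8553 V=3.8553[hold]; j=2 S=92.1799 intr=0.0000 cont=0.6923 V=0.6923[hold]; j=3 S=107.3151 intr=0.0000 cont=0.0416 V=0.0416[hold]; j=4 S=124.9354 intr=0.0000 cont=0.0000 V=0.0000[hold]; j=5 S=145.4488 intr=0.0000 cont=0.0000 V=0.0000[hold]  S*(5)=68.0122
k=4: j=0 S=73.3836 intr=7.1564 cont=7.4261 V=7.4261[hold]; j=1 S=85.4326 intr=0.0000 cont=2.0048 V=2.0048[hold]; j=2 S=99.4600 intr=0.0000 cont=0.3130 V=0.3130[hold]; j=3 S=115.7906 intr=0.0000 cont=0.0174 V=0.0174[hold]; j=4 S=134.8025 intr=0.0000 cont=0.0000 V=0.0000[hold]  S*(4)=-
k=3: j=0 S=79.1793 intr=1.3607 cont=4.2428 V=4.2428[hold]; j=1 S=92.1799 intr=0.0000 cont=1.0158 V=1.0158[hold]; j=2 S=107.3151 intr=0.0000 cont=0.1407 V=0.1407[hold]; j=3 S=124.9354 intr=0.0000 cont=0.0073 V=0.0073[hold]  S*(3)=-
k=2: j=0 S=85.4326 intr=0.0000 cont=2.3505 V=2.3505[hold]; j=1 S=99.4600 intr=0.0000 cont=0.5046 V=0.5046[hold]; j=2 S=115.7906 intr=0.0000 cont=0.0630 V=0.0630[hold]  S*(2)=-
k=1: j=0 S=92.1799 intr=0.0000 cont=1.2691 V=1.2691[hold]; j=1 S=107.3151 intr=0.0000 cont=0.2467 V=0.2467[hold]  S*(1)=-
k=0: j=0 S=99.4600 intr=0.0000 cont=0.6706 V=0.6706[hold]  S*(0)=-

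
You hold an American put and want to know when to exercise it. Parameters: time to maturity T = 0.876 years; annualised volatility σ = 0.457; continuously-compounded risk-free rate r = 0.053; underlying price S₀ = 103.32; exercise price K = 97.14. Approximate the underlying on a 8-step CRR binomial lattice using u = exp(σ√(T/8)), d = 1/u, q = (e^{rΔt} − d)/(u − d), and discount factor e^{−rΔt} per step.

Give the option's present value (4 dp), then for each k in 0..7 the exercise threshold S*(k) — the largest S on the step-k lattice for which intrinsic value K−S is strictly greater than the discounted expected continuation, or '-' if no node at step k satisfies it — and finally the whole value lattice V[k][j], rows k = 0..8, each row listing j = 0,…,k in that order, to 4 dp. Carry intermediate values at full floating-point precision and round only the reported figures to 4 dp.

Δt=0.10950  u=1.16326  d=0.85965  q=0.48144  discount=0.99421
step 8 (expiry): payoffs max(K−S,0) = 66.3241 55.4408 40.7139 20.7859 0.0000 0.0000 0.0000 0.0000 0.0000
step 7: (k=7,j=0): S=35.8469, (K−S)⁺=61.2931, hold=60.7310 ⇒ V=61.2931 exercise | (k=7,j=1): S=48.5069, (K−S)⁺=48.6331, hold=48.0710 ⇒ V=48.6331 exercise | (k=7,j=2): S=65.6381, (K−S)⁺=31.5019, hold=30.9398 ⇒ V=31.5019 exercise | (k=7,j=3): S=88.8195, (K−S)⁺=8.3205, hold=10.7165 ⇒ V=10.7165 continue | (k=7,j=4): S=120.1878, (K−S)⁺=0.0000, hold=0.0000 ⇒ V=0.0000 continue | (k=7,j=5): S=162.6345, (K−S)⁺=0.0000, hold=0.0000 ⇒ V=0.0000 continue | (k=7,j=6): S=220.0721, (K−S)⁺=0.0000, hold=0.0000 ⇒ V=0.0000 continue | (k=7,j=7): S=297.7949, (K−S)⁺=0.0000, hold=0.0000 ⇒ V=0.0000 continue  boundary S*=65.6381
step 6: (k=6,j=0): S=41.6992, (K−S)⁺=55.4408, hold=54.8787 ⇒ V=55.4408 exercise | (k=6,j=1): S=56.4261, (K−S)⁺=40.7139, hold=40.1518 ⇒ V=40.7139 exercise | (k=6,j=2): S=76.3541, (K−S)⁺=20.7859, hold=21.3706 ⇒ V=21.3706 continue | (k=6,j=3): S=103.3200, (K−S)⁺=0.0000, hold=5.5250 ⇒ V=5.5250 continue | (k=6,j=4): S=139.8095, (K−S)⁺=0.0000, hold=0.0000 ⇒ V=0.0000 continue | (k=6,j=5): S=189.1860, (K−S)⁺=0.0000, hold=0.0000 ⇒ V=0.0000 continue | (k=6,j=6): S=256.0007, (K−S)⁺=0.0000, hold=0.0000 ⇒ V=0.0000 continue  boundary S*=56.4261
step 5: (k=5,j=0): S=48.5069, (K−S)⁺=48.6331, hold=48.0710 ⇒ V=48.6331 exercise | (k=5,j=1): S=65.6381, (K−S)⁺=31.5019, hold=31.2196 ⇒ V=31.5019 exercise | (k=5,j=2): S=88.8195, (K−S)⁺=8.3205, hold=13.6625 ⇒ V=13.6625 continue | (k=5,j=3): S=120.1878, (K−S)⁺=0.0000, hold=2.8485 ⇒ V=2.8485 continue | (k=5,j=4): S=162.6345, (K−S)⁺=0.0000, hold=0.0000 ⇒ V=0.0000 continue | (k=5,j=5): S=220.0721, (K−S)⁺=0.0000, hold=0.0000 ⇒ V=0.0000 continue  boundary S*=65.6381
step 4: (k=4,j=0): S=56.4261, (K−S)⁺=40.7139, hold=40.1518 ⇒ V=40.7139 exercise | (k=4,j=1): S=76.3541, (K−S)⁺=20.7859, hold=22.7807 ⇒ V=22.7807 continue | (k=4,j=2): S=103.3200, (K−S)⁺=0.0000, hold=8.4073 ⇒ V=8.4073 continue | (k=4,j=3): S=139.8095, (K−S)⁺=0.0000, hold=1.4686 ⇒ V=1.4686 continue | (k=4,j=4): S=189.1860, (K−S)⁺=0.0000, hold=0.0000 ⇒ V=0.0000 continue  boundary S*=56.4261
step 3: (k=3,j=0): S=65.6381, (K−S)⁺=31.5019, hold=31.8946 ⇒ V=31.8946 continue | (k=3,j=1): S=88.8195, (K−S)⁺=8.3205, hold=15.7690 ⇒ V=15.7690 continue | (k=3,j=2): S=120.1878, (K−S)⁺=0.0000, hold=5.0374 ⇒ V=5.0374 continue | (k=3,j=3): S=162.6345, (K−S)⁺=0.0000, hold=0.7571 ⇒ V=0.7571 continue  boundary S*=-
step 2: (k=2,j=0): S=76.3541, (K−S)⁺=20.7859, hold=23.9915 ⇒ V=23.9915 continue | (k=2,j=1): S=103.3200, (K−S)⁺=0.0000, hold=10.5411 ⇒ V=10.5411 continue | (k=2,j=2): S=139.8095, (K−S)⁺=0.0000, hold=2.9595 ⇒ V=2.9595 continue  boundary S*=-
step 1: (k=1,j=0): S=88.8195, (K−S)⁺=8.3205, hold=17.4146 ⇒ V=17.4146 continue | (k=1,j=1): S=120.1878, (K−S)⁺=0.0000, hold=6.8512 ⇒ V=6.8512 continue  boundary S*=-
step 0: (k=0,j=0): S=103.3200, (K−S)⁺=0.0000, hold=12.2576 ⇒ V=12.2576 continue  boundary S*=-

price = 12.2576
boundary = - - - - 56.4261 65.6381 56.4261 65.6381
tree:
12.2576
17.4146 6.8512
23.9915 10.5411 2.9595
31.8946 15.7690 5.0374 0.7571
40.7139 22.7807 8.4073 1.4686 0.0000
48.6331 31.5019 13.6625 2.8485 0.0000 0.0000
55.4408 40.7139 21.3706 5.5250 0.0000 0.0000 0.0000
61.2931 48.6331 31.5019 10.7165 0.0000 0.0000 0.0000 0.0000
66.3241 55.4408 40.7139 20.7859 0.0000 0.0000 0.0000 0.0000 0.0000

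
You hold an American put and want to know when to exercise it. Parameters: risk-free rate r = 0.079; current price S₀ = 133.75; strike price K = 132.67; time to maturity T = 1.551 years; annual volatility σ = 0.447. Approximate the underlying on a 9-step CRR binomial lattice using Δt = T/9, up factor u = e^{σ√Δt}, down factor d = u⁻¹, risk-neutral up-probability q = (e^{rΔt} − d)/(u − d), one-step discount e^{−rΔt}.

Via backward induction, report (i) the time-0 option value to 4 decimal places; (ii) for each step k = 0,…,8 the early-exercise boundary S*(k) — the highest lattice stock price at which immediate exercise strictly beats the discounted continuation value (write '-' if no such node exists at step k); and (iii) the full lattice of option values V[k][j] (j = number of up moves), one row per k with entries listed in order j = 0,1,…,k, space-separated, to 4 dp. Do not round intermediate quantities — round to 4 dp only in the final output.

price = 22.5522
boundary = - - - 76.6525 63.6704 76.6525 63.6704 76.6525 92.2817
tree:
22.5522
31.4231 13.9666
42.5910 20.6991 7.3627
56.0175 29.8328 11.7888 2.9703
68.9996 41.6340 18.4066 5.2431 0.6922
79.7831 56.0175 27.8548 9.1056 1.3770 0.0000
88.7402 68.9996 40.5175 15.4783 2.7396 0.0000 0.0000
96.1803 79.7831 56.0175 25.5473 5.4503 0.0000 0.0000 0.0000
102.3604 88.7402 68.9996 40.3883 10.8433 0.0000 0.0000 0.0000 0.0000
107.4937 96.1803 79.7831 56.0175 21.5724 0.0000 0.0000 0.0000 0.0000 0.0000

Δt=0.17233, u=1.20390, d=0.83064, q=0.49047, disc=e^(-rΔt)=0.98648
k=9 terminal: V=max(K-S,0) → 107.4937 96.1803 79.7831 56.0175 21.5724 0.0000 0.0000 0.0000 0.0000 0.0000
k=8: j=0 S=30.3096 intr=102.3604 cont=100.5664 V=102.3604[EX]; j=1 S=43.9298 intr=88.7402 cont=86.9462 V=88.7402[EX]; j=2 S=63.6704 intr=68.9996 cont=67.2057 V=68.9996[EX]; j=3 S=92.2817 intr=40.3883 cont=38.5943 V=40.3883[EX]; j=4 S=133.7500 intr=0.0000 cont=10.8433 V=10.8433[hold]; j=5 S=193.8528 intr=0.0000 cont=0.0000 V=0.0000[hold]; j=6 S=280.9638 intr=0.0000 cont=0.0000 V=0.0000[hold]; j=7 S=407.2195 intr=0.0000 cont=0.0000 V=0.0000[hold]; j=8 S=590.2104 intr=0.0000 cont=0.0000 V=0.0000[hold]  S*(8)=92.2817
k=7: j=0 S=36.4897 intr=96.1803 cont=94.3864 V=96.1803[EX]; j=1 S=52.8869 intr=79.7831 cont=77.9891 V=79.7831[EX]; j=2 S=76.6525 intr=56.0175 cont=54.2235 V=56.0175[EX]; j=3 S=111.0976 intr=21.5724 cont=25.5473 V=25.5473[hold]; j=4 S=161.0211 intr=0.0000 cont=5.4503 V=5.4503[hold]; j=5 S=233.3787 intr=0.0000 cont=0.0000 V=0.0000[hold]; j=6 S=338.2513 intr=0.0000 cont=0.0000 V=0.0000[hold]; j=7 S=490.2501 intr=0.0000 cont=0.0000 V=0.0000[hold]  S*(7)=76.6525
k=6: j=0 S=43.9298 intr=88.7402 cont=86.9462 V=88.7402[EX]; j=1 S=63.6704 intr=68.9996 cont=67.2057 V=68.9996[EX]; j=2 S=92.2817 intr=40.3883 cont=40.5175 V=40.5175[hold]; j=3 S=133.7500 intr=0.0000 cont=15.4783 V=15.4783[hold]; j=4 S=193.8528 intr=0.0000 cont=2.7396 V=2.7396[hold]; j=5 S=280.9638 intr=0.0000 cont=0.0000 V=0.0000[hold]; j=6 S=407.2195 intr=0.0000 cont=0.0000 V=0.0000[hold]  S*(6)=63.6704
k=5: j=0 S=52.8869 intr=79.7831 cont=77.9891 V=79.7831[EX]; j=1 S=76.6525 intr=56.0175 cont=54.2860 V=56.0175[EX]; j=2 S=111.0976 intr=21.5724 cont=27.8548 V=27.8548[hold]; j=3 S=161.0211 intr=0.0000 cont=9.1056 V=9.1056[hold]; j=4 S=233.3787 intr=0.0000 cont=1.3770 V=1.3770[hold]; j=5 S=338.2513 intr=0.0000 cont=0.0000 V=0.0000[hold]  S*(5)=76.6525
k=4: j=0 S=63.6704 intr=68.9996 cont=67.2057 V=68.9996[EX]; j=1 S=92.2817 intr=40.3883 cont=41.6340 V=41.6340[hold]; j=2 S=133.7500 intr=0.0000 cont=18.4066 V=18.4066[hold]; j=3 S=193.8528 intr=0.0000 cont=5.2431 V=5.2431[hold]; j=4 S=280.9638 intr=0.0000 cont=0.6922 V=0.6922[hold]  S*(4)=63.6704
k=3: j=0 S=76.6525 intr=56.0175 cont=54.8262 V=56.0175[EX]; j=1 S=111.0976 intr=21.5724 cont=29.8328 V=29.8328[hold]; j=2 S=161.0211 intr=0.0000 cont=11.7888 V=11.7888[hold]; j=3 S=233.3787 intr=0.0000 cont=2.9703 V=2.9703[hold]  S*(3)=76.6525
k=2: j=0 S=92.2817 intr=40.3883 cont=42.5910 V=42.5910[hold]; j=1 S=133.7500 intr=0.0000 cont=20.6991 V=20.6991[hold]; j=2 S=193.8528 intr=0.0000 cont=7.3627 V=7.3627[hold]  S*(2)=-
k=1: j=0 S=111.0976 intr=21.5724 cont=31.4231 V=31.4231[hold]; j=1 S=161.0211 intr=0.0000 cont=13.9666 V=13.9666[hold]  S*(1)=-
k=0: j=0 S=133.7500 intr=0.0000 cont=22.5522 V=22.5522[hold]  S*(0)=-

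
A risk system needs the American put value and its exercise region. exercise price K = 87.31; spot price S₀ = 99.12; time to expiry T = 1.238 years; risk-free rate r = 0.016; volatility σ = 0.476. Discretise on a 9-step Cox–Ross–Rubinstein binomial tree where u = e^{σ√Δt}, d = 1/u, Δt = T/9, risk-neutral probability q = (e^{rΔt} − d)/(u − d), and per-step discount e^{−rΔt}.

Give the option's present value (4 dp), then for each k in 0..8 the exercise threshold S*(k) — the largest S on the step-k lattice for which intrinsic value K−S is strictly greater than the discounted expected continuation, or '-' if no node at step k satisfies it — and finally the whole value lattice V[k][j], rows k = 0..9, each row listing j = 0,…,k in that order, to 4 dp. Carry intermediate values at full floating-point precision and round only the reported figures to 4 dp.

Δt=0.13756  u=1.19308  d=0.83816  q=0.46219  discount=0.99780
step 9 (expiry): payoffs max(K−S,0) = 67.0741 58.5052 46.3078 28.9455 4.2312 0.0000 0.0000 0.0000 0.0000 0.0000
step 8: (k=8,j=0): S=24.1432, (K−S)⁺=63.1668, hold=62.9749 ⇒ V=63.1668 exercise | (k=8,j=1): S=34.3666, (K−S)⁺=52.9434, hold=52.7515 ⇒ V=52.9434 exercise | (k=8,j=2): S=48.9190, (K−S)⁺=38.3910, hold=38.1990 ⇒ V=38.3910 exercise | (k=8,j=3): S=69.6337, (K−S)⁺=17.6763, hold=17.4843 ⇒ V=17.6763 exercise | (k=8,j=4): S=99.1200, (K−S)⁺=0.0000, hold=2.2706 ⇒ V=2.2706 continue | (k=8,j=5): S=141.0922, (K−S)⁺=0.0000, hold=0.0000 ⇒ V=0.0000 continue | (k=8,j=6): S=200.8375, (K−S)⁺=0.0000, hold=0.0000 ⇒ V=0.0000 continue | (k=8,j=7): S=285.8818, (K−S)⁺=0.0000, hold=0.0000 ⇒ V=0.0000 continue | (k=8,j=8): S=406.9379, (K−S)⁺=0.0000, hold=0.0000 ⇒ V=0.0000 continue  boundary S*=69.6337
step 7: (k=7,j=0): S=28.8048, (K−S)⁺=58.5052, hold=58.3132 ⇒ V=58.5052 exercise | (k=7,j=1): S=41.0022, (K−S)⁺=46.3078, hold=46.1159 ⇒ V=46.3078 exercise | (k=7,j=2): S=58.3645, (K−S)⁺=28.9455, hold=28.7536 ⇒ V=28.9455 exercise | (k=7,j=3): S=83.0788, (K−S)⁺=4.2312, hold=10.5328 ⇒ V=10.5328 continue | (k=7,j=4): S=118.2584, (K−S)⁺=0.0000, hold=1.2185 ⇒ V=1.2185 continue | (k=7,j=5): S=168.3348, (K−S)⁺=0.0000, hold=0.0000 ⇒ V=0.0000 continue | (k=7,j=6): S=239.6159, (K−S)⁺=0.0000, hold=0.0000 ⇒ V=0.0000 continue | (k=7,j=7): S=341.0808, (K−S)⁺=0.0000, hold=0.0000 ⇒ V=0.0000 continue  boundary S*=58.3645
step 6: (k=6,j=0): S=34.3666, (K−S)⁺=52.9434, hold=52.7515 ⇒ V=52.9434 exercise | (k=6,j=1): S=48.9190, (K−S)⁺=38.3910, hold=38.1990 ⇒ V=38.3910 exercise | (k=6,j=2): S=69.6337, (K−S)⁺=17.6763, hold=20.3904 ⇒ V=20.3904 continue | (k=6,j=3): S=99.1200, (K−S)⁺=0.0000, hold=6.2141 ⇒ V=6.2141 continue | (k=6,j=4): S=141.0922, (K−S)⁺=0.0000, hold=0.6539 ⇒ V=0.6539 continue | (k=6,j=5): S=200.8375, (K−S)⁺=0.0000, hold=0.0000 ⇒ V=0.0000 continue | (k=6,j=6): S=285.8818, (K−S)⁺=0.0000, hold=0.0000 ⇒ V=0.0000 continue  boundary S*=48.9190
step 5: (k=5,j=0): S=41.0022, (K−S)⁺=46.3078, hold=46.1159 ⇒ V=46.3078 exercise | (k=5,j=1): S=58.3645, (K−S)⁺=28.9455, hold=30.0053 ⇒ V=30.0053 continue | (k=5,j=2): S=83.0788, (K−S)⁺=4.2312, hold=13.8079 ⇒ V=13.8079 continue | (k=5,j=3): S=118.2584, (K−S)⁺=0.0000, hold=3.6362 ⇒ V=3.6362 continue | (k=5,j=4): S=168.3348, (K−S)⁺=0.0000, hold=0.3509 ⇒ V=0.3509 continue | (k=5,j=5): S=239.6159, (K−S)⁺=0.0000, hold=0.0000 ⇒ V=0.0000 continue  boundary S*=41.0022
step 4: (k=4,j=0): S=48.9190, (K−S)⁺=38.3910, hold=38.6877 ⇒ V=38.6877 continue | (k=4,j=1): S=69.6337, (K−S)⁺=17.6763, hold=22.4695 ⇒ V=22.4695 continue | (k=4,j=2): S=99.1200, (K−S)⁺=0.0000, hold=9.0867 ⇒ V=9.0867 continue | (k=4,j=3): S=141.0922, (K−S)⁺=0.0000, hold=2.1131 ⇒ V=2.1131 continue | (k=4,j=4): S=200.8375, (K−S)⁺=0.0000, hold=0.1883 ⇒ V=0.1883 continue  boundary S*=-
step 3: (k=3,j=0): S=58.3645, (K−S)⁺=28.9455, hold=31.1233 ⇒ V=31.1233 continue | (k=3,j=1): S=83.0788, (K−S)⁺=4.2312, hold=16.2484 ⇒ V=16.2484 continue | (k=3,j=2): S=118.2584, (K−S)⁺=0.0000, hold=5.8507 ⇒ V=5.8507 continue | (k=3,j=3): S=168.3348, (K−S)⁺=0.0000, hold=1.2208 ⇒ V=1.2208 continue  boundary S*=-
step 2: (k=2,j=0): S=69.6337, (K−S)⁺=17.6763, hold=24.1950 ⇒ V=24.1950 continue | (k=2,j=1): S=99.1200, (K−S)⁺=0.0000, hold=11.4175 ⇒ V=11.4175 continue | (k=2,j=2): S=141.0922, (K−S)⁺=0.0000, hold=3.7027 ⇒ V=3.7027 continue  boundary S*=-
step 1: (k=1,j=0): S=83.0788, (K−S)⁺=4.2312, hold=18.2492 ⇒ V=18.2492 continue | (k=1,j=1): S=118.2584, (K−S)⁺=0.0000, hold=7.8346 ⇒ V=7.8346 continue  boundary S*=-
step 0: (k=0,j=0): S=99.1200, (K−S)⁺=0.0000, hold=13.4062 ⇒ V=13.4062 continue  boundary S*=-

price = 13.4062
boundary = - - - - - 41.0022 48.9190 58.3645 69.6337
tree:
13.4062
18.2492 7.8346
24.1950 11.4175 3.7027
31.1233 16.2484 5.8507 1.2208
38.6877 22.4695 9.0867 2.1131 0.1883
46.3078 30.0053 13.8079 3.6362 0.3509 0.0000
52.9434 38.3910 20.3904 6.2141 0.6539 0.0000 0.0000
58.5052 46.3078 28.9455 10.5328 1.2185 0.0000 0.0000 0.0000
63.1668 52.9434 38.3910 17.6763 2.2706 0.0000 0.0000 0.0000 0.0000
67.0741 58.5052 46.3078 28.9455 4.2312 0.0000 0.0000 0.0000 0.0000 0.0000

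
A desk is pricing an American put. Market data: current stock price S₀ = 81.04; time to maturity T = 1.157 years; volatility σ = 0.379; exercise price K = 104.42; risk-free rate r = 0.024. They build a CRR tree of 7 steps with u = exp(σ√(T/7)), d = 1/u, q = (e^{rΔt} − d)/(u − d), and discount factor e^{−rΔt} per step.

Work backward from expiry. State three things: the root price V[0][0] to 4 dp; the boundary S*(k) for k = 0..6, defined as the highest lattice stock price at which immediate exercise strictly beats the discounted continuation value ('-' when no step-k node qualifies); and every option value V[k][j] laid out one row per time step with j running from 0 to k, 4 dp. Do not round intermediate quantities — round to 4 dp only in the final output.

price = 28.1561
boundary = - - 59.5476 51.0442 59.5476 69.4675 81.0400
tree:
28.1561
36.1485 19.5370
44.8724 26.7861 11.6694
53.3758 35.4164 17.4488 5.3640
60.6649 44.8724 25.2367 8.9667 1.4175
66.9131 53.3758 34.9525 14.6838 2.7077 0.0000
72.2691 60.6649 44.8724 23.3800 5.1722 0.0000 0.0000
76.8602 66.9131 53.3758 34.9525 9.8797 0.0000 0.0000 0.0000

params: Δt=0.16529 u=1.16659 d=0.85720 q=0.47440 e^(-rΔt)=0.99604
t_7 payoffs: 76.8602 66.9131 53.3758 34.9525 9.8797 0.0000 0.0000 0.0000
t_6: node(6,0) S=32.1509 payoff=72.2691 vs cont=71.8557 → 72.2691 [stop]  node(6,1) S=43.7551 payoff=60.6649 vs cont=60.2515 → 60.6649 [stop]  node(6,2) S=59.5476 payoff=44.8724 vs cont=44.4590 → 44.8724 [stop]  node(6,3) S=81.0400 payoff=23.3800 vs cont=22.9666 → 23.3800 [stop]  node(6,4) S=110.2897 payoff=0.0000 vs cont=5.1722 → 5.1722 [wait]  node(6,5) S=150.0964 payoff=0.0000 vs cont=0.0000 → 0.0000 [wait]  node(6,6) S=204.2706 payoff=0.0000 vs cont=0.0000 → 0.0000 [wait]  ⇒ S*(6)=81.0400
t_5: node(5,0) S=37.5069 payoff=66.9131 vs cont=66.4997 → 66.9131 [stop]  node(5,1) S=51.0442 payoff=53.3758 vs cont=52.9624 → 53.3758 [stop]  node(5,2) S=69.4675 payoff=34.9525 vs cont=34.5391 → 34.9525 [stop]  node(5,3) S=94.5403 payoff=9.8797 vs cont=14.6838 → 14.6838 [wait]  node(5,4) S=128.6627 payoff=0.0000 vs cont=2.7077 → 2.7077 [wait]  node(5,5) S=175.1008 payoff=0.0000 vs cont=0.0000 → 0.0000 [wait]  ⇒ S*(5)=69.4675
t_4: node(4,0) S=43.7551 payoff=60.6649 vs cont=60.2515 → 60.6649 [stop]  node(4,1) S=59.5476 payoff=44.8724 vs cont=44.4590 → 44.8724 [stop]  node(4,2) S=81.0400 payoff=23.3800 vs cont=25.2367 → 25.2367 [wait]  node(4,3) S=110.2897 payoff=0.0000 vs cont=8.9667 → 8.9667 [wait]  node(4,4) S=150.0964 payoff=0.0000 vs cont=1.4175 → 1.4175 [wait]  ⇒ S*(4)=59.5476
t_3: node(3,0) S=51.0442 payoff=53.3758 vs cont=52.9624 → 53.3758 [stop]  node(3,1) S=69.4675 payoff=34.9525 vs cont=35.4164 → 35.4164 [wait]  node(3,2) S=94.5403 payoff=9.8797 vs cont=17.4488 → 17.4488 [wait]  node(3,3) S=128.6627 payoff=0.0000 vs cont=5.3640 → 5.3640 [wait]  ⇒ S*(3)=51.0442
t_2: node(2,0) S=59.5476 payoff=44.8724 vs cont=44.6783 → 44.8724 [stop]  node(2,1) S=81.0400 payoff=23.3800 vs cont=26.7861 → 26.7861 [wait]  node(2,2) S=110.2897 payoff=0.0000 vs cont=11.6694 → 11.6694 [wait]  ⇒ S*(2)=59.5476
t_1: node(1,0) S=69.4675 payoff=34.9525 vs cont=36.1485 → 36.1485 [wait]  node(1,1) S=94.5403 payoff=9.8797 vs cont=19.5370 → 19.5370 [wait]  ⇒ S*(1)=-
t_0: node(0,0) S=81.0400 payoff=23.3800 vs cont=28.1561 → 28.1561 [wait]  ⇒ S*(0)=-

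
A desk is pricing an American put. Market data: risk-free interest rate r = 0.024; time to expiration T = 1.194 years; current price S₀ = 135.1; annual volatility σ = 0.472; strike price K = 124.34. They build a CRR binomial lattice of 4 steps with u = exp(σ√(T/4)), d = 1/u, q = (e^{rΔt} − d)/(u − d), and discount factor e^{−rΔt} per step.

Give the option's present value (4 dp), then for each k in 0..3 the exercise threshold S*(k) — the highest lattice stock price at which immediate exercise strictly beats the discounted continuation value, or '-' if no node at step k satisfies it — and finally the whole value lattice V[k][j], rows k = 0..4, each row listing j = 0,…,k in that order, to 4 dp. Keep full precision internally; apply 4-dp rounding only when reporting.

Δt=0.29850  u=1.29418  d=0.77269  q=0.44967  discount=0.99286
step 4 (expiry): payoffs max(K−S,0) = 76.1812 43.6787 0.0000 0.0000 0.0000
step 3: (k=3,j=0): S=62.3262, (K−S)⁺=62.0138, hold=61.1262 ⇒ V=62.0138 exercise | (k=3,j=1): S=104.3904, (K−S)⁺=19.9496, hold=23.8660 ⇒ V=23.8660 continue | (k=3,j=2): S=174.8438, (K−S)⁺=0.0000, hold=0.0000 ⇒ V=0.0000 continue | (k=3,j=3): S=292.8466, (K−S)⁺=0.0000, hold=0.0000 ⇒ V=0.0000 continue  boundary S*=62.3262
step 2: (k=2,j=0): S=80.6613, (K−S)⁺=43.6787, hold=44.5396 ⇒ V=44.5396 continue | (k=2,j=1): S=135.1000, (K−S)⁺=0.0000, hold=13.0404 ⇒ V=13.0404 continue | (k=2,j=2): S=226.2795, (K−S)⁺=0.0000, hold=0.0000 ⇒ V=0.0000 continue  boundary S*=-
step 1: (k=1,j=0): S=104.3904, (K−S)⁺=19.9496, hold=30.1584 ⇒ V=30.1584 continue | (k=1,j=1): S=174.8438, (K−S)⁺=0.0000, hold=7.1252 ⇒ V=7.1252 continue  boundary S*=-
step 0: (k=0,j=0): S=135.1000, (K−S)⁺=0.0000, hold=19.6597 ⇒ V=19.6597 continue  boundary S*=-

price = 19.6597
boundary = - - - 62.3262
tree:
19.6597
30.1584 7.1252
44.5396 13.0404 0.0000
62.0138 23.8660 0.0000 0.0000
76.1812 43.6787 0.0000 0.0000 0.0000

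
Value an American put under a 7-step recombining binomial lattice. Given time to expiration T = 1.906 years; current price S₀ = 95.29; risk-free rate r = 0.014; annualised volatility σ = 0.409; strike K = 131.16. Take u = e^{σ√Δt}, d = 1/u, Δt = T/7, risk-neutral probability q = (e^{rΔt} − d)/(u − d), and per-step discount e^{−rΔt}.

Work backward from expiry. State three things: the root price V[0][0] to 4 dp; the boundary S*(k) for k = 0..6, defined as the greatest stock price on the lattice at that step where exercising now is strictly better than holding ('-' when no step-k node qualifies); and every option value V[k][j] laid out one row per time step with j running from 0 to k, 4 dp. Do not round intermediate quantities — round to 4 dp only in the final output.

price = 45.2459
boundary = - - - 50.2326 62.1832 76.9768 95.2900
tree:
45.2459
56.8240 31.7974
69.0371 42.7142 19.0260
80.9274 55.4152 27.9033 8.5833
90.5813 68.9768 39.6830 14.0687 2.1041
98.3798 80.9274 54.1832 22.6981 3.8806 0.0000
104.6796 90.5813 68.9768 35.8700 7.1571 0.0000 0.0000
109.7687 98.3798 80.9274 54.1832 13.2000 0.0000 0.0000 0.0000

Δt=0.27229, u=1.23790, d=0.80782, q=0.45573, disc=e^(-rΔt)=0.99620
k=7 terminal: V=max(K-S,0) → 109.7687 98.3798 80.9274 54.1832 13.2000 0.0000 0.0000 0.0000
k=6: j=0 S=26.4804 intr=104.6796 cont=104.1806 V=104.6796[EX]; j=1 S=40.5787 intr=90.5813 cont=90.0823 V=90.5813[EX]; j=2 S=62.1832 intr=68.9768 cont=68.4778 V=68.9768[EX]; j=3 S=95.2900 intr=35.8700 cont=35.3710 V=35.8700[EX]; j=4 S=146.0232 intr=0.0000 cont=7.1571 V=7.1571[hold]; j=5 S=223.7672 intr=0.0000 cont=0.0000 V=0.0000[hold]; j=6 S=342.9027 intr=0.0000 cont=0.0000 V=0.0000[hold]  S*(6)=95.2900
k=5: j=0 S=32.7802 intr=98.3798 cont=97.8808 V=98.3798[EX]; j=1 S=50.2326 intr=80.9274 cont=80.4284 V=80.9274[EX]; j=2 S=76.9768 intr=54.1832 cont=53.6841 V=54.1832[EX]; j=3 S=117.9600 intr=13.2000 cont=22.6981 V=22.6981[hold]; j=4 S=180.7628 intr=0.0000 cont=3.8806 V=3.8806[hold]; j=5 S=277.0025 intr=0.0000 cont=0.0000 V=0.0000[hold]  S*(5)=76.9768
k=4: j=0 S=40.5787 intr=90.5813 cont=90.0823 V=90.5813[EX]; j=1 S=62.1832 intr=68.9768 cont=68.4778 V=68.9768[EX]; j=2 S=95.2900 intr=35.8700 cont=39.6830 V=39.6830[hold]; j=3 S=146.0232 intr=0.0000 cont=14.0687 V=14.0687[hold]; j=4 S=223.7672 intr=0.0000 cont=2.1041 V=2.1041[hold]  S*(4)=62.1832
k=3: j=0 S=50.2326 intr=80.9274 cont=80.4284 V=80.9274[EX]; j=1 S=76.9768 intr=54.1832 cont=55.4152 V=55.4152[hold]; j=2 S=117.9600 intr=13.2000 cont=27.9033 V=27.9033[hold]; j=3 S=180.7628 intr=0.0000 cont=8.5833 V=8.5833[hold]  S*(3)=50.2326
k=2: j=0 S=62.1832 intr=68.9768 cont=69.0371 V=69.0371[hold]; j=1 S=95.2900 intr=35.8700 cont=42.7142 V=42.7142[hold]; j=2 S=146.0232 intr=0.0000 cont=19.0260 V=19.0260[hold]  S*(2)=-
k=1: j=0 S=76.9768 intr=54.1832 cont=56.8240 V=56.8240[hold]; j=1 S=117.9600 intr=13.2000 cont=31.7974 V=31.7974[hold]  S*(1)=-
k=0: j=0 S=95.2900 intr=35.8700 cont=45.2459 V=45.2459[hold]  S*(0)=-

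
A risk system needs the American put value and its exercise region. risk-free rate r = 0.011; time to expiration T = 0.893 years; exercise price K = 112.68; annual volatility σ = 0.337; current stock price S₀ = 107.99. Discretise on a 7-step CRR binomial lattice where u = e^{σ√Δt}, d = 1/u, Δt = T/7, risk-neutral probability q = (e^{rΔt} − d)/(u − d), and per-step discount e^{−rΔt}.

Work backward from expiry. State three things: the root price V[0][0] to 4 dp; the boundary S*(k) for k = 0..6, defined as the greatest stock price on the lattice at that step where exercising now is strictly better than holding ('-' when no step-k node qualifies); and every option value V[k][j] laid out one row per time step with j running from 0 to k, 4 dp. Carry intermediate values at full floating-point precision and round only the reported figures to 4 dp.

price = 16.2325
boundary = - - - - 66.7245 75.2592 84.8857
tree:
16.2325
22.2511 9.6487
29.4877 14.3429 4.5048
37.5999 20.6361 7.4508 1.2720
45.9555 28.5039 12.0275 2.4298 0.0000
53.5224 37.4208 18.7627 4.6415 0.0000 0.0000
60.2312 45.9555 27.7943 8.8663 0.0000 0.0000 0.0000
66.1791 53.5224 37.4208 16.9366 0.0000 0.0000 0.0000 0.0000

Δt=0.12757  u=1.12791  d=0.88660  q=0.47576  discount=0.99860
step 7 (expiry): payoffs max(K−S,0) = 66.1791 53.5224 37.4208 16.9366 0.0000 0.0000 0.0000 0.0000
step 6: (k=6,j=0): S=52.4488, (K−S)⁺=60.2312, hold=60.0732 ⇒ V=60.2312 exercise | (k=6,j=1): S=66.7245, (K−S)⁺=45.9555, hold=45.7975 ⇒ V=45.9555 exercise | (k=6,j=2): S=84.8857, (K−S)⁺=27.7943, hold=27.6363 ⇒ V=27.7943 exercise | (k=6,j=3): S=107.9900, (K−S)⁺=4.6900, hold=8.8663 ⇒ V=8.8663 continue | (k=6,j=4): S=137.3829, (K−S)⁺=0.0000, hold=0.0000 ⇒ V=0.0000 continue | (k=6,j=5): S=174.7761, (K−S)⁺=0.0000, hold=0.0000 ⇒ V=0.0000 continue | (k=6,j=6): S=222.3470, (K−S)⁺=0.0000, hold=0.0000 ⇒ V=0.0000 continue  boundary S*=84.8857
step 5: (k=5,j=0): S=59.1576, (K−S)⁺=53.5224, hold=53.3644 ⇒ V=53.5224 exercise | (k=5,j=1): S=75.2592, (K−S)⁺=37.4208, hold=37.2628 ⇒ V=37.4208 exercise | (k=5,j=2): S=95.7434, (K−S)⁺=16.9366, hold=18.7627 ⇒ V=18.7627 continue | (k=5,j=3): S=121.8031, (K−S)⁺=0.0000, hold=4.6415 ⇒ V=4.6415 continue | (k=5,j=4): S=154.9556, (K−S)⁺=0.0000, hold=0.0000 ⇒ V=0.0000 continue | (k=5,j=5): S=197.1318, (K−S)⁺=0.0000, hold=0.0000 ⇒ V=0.0000 continue  boundary S*=75.2592
step 4: (k=4,j=0): S=66.7245, (K−S)⁺=45.9555, hold=45.7975 ⇒ V=45.9555 exercise | (k=4,j=1): S=84.8857, (K−S)⁺=27.7943, hold=28.5039 ⇒ V=28.5039 continue | (k=4,j=2): S=107.9900, (K−S)⁺=4.6900, hold=12.0275 ⇒ V=12.0275 continue | (k=4,j=3): S=137.3829, (K−S)⁺=0.0000, hold=2.4298 ⇒ V=2.4298 continue | (k=4,j=4): S=174.7761, (K−S)⁺=0.0000, hold=0.0000 ⇒ V=0.0000 continue  boundary S*=66.7245
step 3: (k=3,j=0): S=75.2592, (K−S)⁺=37.4208, hold=37.5999 ⇒ V=37.5999 continue | (k=3,j=1): S=95.7434, (K−S)⁺=16.9366, hold=20.6361 ⇒ V=20.6361 continue | (k=3,j=2): S=121.8031, (K−S)⁺=0.0000, hold=7.4508 ⇒ V=7.4508 continue | (k=3,j=3): S=154.9556, (K−S)⁺=0.0000, hold=1.2720 ⇒ V=1.2720 continue  boundary S*=-
step 2: (k=2,j=0): S=84.8857, (K−S)⁺=27.7943, hold=29.4877 ⇒ V=29.4877 continue | (k=2,j=1): S=107.9900, (K−S)⁺=4.6900, hold=14.3429 ⇒ V=14.3429 continue | (k=2,j=2): S=137.3829, (K−S)⁺=0.0000, hold=4.5048 ⇒ V=4.5048 continue  boundary S*=-
step 1: (k=1,j=0): S=95.7434, (K−S)⁺=16.9366, hold=22.2511 ⇒ V=22.2511 continue | (k=1,j=1): S=121.8031, (K−S)⁺=0.0000, hold=9.6487 ⇒ V=9.6487 continue  boundary S*=-
step 0: (k=0,j=0): S=107.9900, (K−S)⁺=4.6900, hold=16.2325 ⇒ V=16.2325 continue  boundary S*=-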